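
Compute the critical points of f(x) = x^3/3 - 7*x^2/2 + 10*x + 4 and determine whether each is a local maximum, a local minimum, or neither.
f'(x) = x^2 - 7*x + 10

Solve f'(x) = 0:
  Factor: x^2 - 7*x + 10 = (x - 5)*(x - 2) = 0.
  ⇒ x = 2, 5

f''(x) = 2*x - 7
Second-derivative test at each critical point:
  f''(2) = -3 < 0 → local maximum
  f''(5) = 3 > 0 → local minimum

Critical points: x = 2 (local maximum); x = 5 (local minimum)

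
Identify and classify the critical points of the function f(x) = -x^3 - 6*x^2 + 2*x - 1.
f'(x) = -3*x^2 - 12*x + 2

Solve f'(x) = 0:
  3*x^2 + 12*x - 2 = 0 has no rational roots; quadratic formula: x = (-12 ± √168)/6.
  ⇒ x = -sqrt(42)/3 - 2 ≈ -4.1602, -2 + sqrt(42)/3 ≈ 0.1602

f''(x) = -6*x - 12
Second-derivative test at each critical point:
  f''(-4.1602) = 12.9615 > 0 → local minimum
  f''(0.1602) = -12.9615 < 0 → local maximum

Critical points: x = -sqrt(42)/3 - 2 ≈ -4.1602 (local minimum); x = -2 + sqrt(42)/3 ≈ 0.1602 (local maximum)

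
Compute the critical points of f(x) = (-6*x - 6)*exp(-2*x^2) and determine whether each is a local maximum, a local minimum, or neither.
f'(x) = 6*(4*x*(x + 1) - 1)*exp(-2*x^2)

Solve f'(x) = 0:
  f'(x) = (24*x^2 + 24*x - 6)·exp(-2*x^2) and exp(-2*x^2) > 0 for every x, so f'(x) = 0 ⇔ 24*x^2 + 24*x - 6 = 0.
  Factor: 24*x^2 + 24*x - 6 = 6*(4*x^2 + 4*x - 1); 4*x^2 + 4*x - 1 = 0 has no rational roots; quadratic formula: x = (-4 ± √32)/8.
  ⇒ x = -sqrt(2)/2 - 1/2 ≈ -1.2071, -1/2 + sqrt(2)/2 ≈ 0.2071

f''(x) = 24*(-4*x^2*(x + 1) + 3*x + 1)*exp(-2*x^2)
Second-derivative test at each critical point:
  f''(-1.2071) = -1.8412 < 0 → local maximum
  f''(0.2071) = 31.1508 > 0 → local minimum

Critical points: x = -sqrt(2)/2 - 1/2 ≈ -1.2071 (local maximum); x = -1/2 + sqrt(2)/2 ≈ 0.2071 (local minimum)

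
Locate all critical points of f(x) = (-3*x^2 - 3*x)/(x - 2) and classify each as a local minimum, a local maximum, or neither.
f'(x) = 3*(-x^2 + 4*x + 2)/(x^2 - 4*x + 4)

Solve f'(x) = 0:
  f'(x) = -3*(x^2 - 4*x - 2)/(x - 2)^2; the denominator is positive wherever f is defined, so f'(x) = 0 ⇔ -3*x^2 + 12*x + 6 = 0.
  Factor: -3*x^2 + 12*x + 6 = -3*(x^2 - 4*x - 2); x^2 - 4*x - 2 = 0 has no rational roots; quadratic formula: x = (4 ± √24)/2.
  ⇒ x = 2 - sqrt(6) ≈ -0.4495, 2 + sqrt(6) ≈ 4.4495

f''(x) = -36/(x^3 - 6*x^2 + 12*x - 8)
Second-derivative test at each critical point:
  f''(-0.4495) = 2.4495 > 0 → local minimum
  f''(4.4495) = -2.4495 < 0 → local maximum

Critical points: x = 2 - sqrt(6) ≈ -0.4495 (local minimum); x = 2 + sqrt(6) ≈ 4.4495 (local maximum)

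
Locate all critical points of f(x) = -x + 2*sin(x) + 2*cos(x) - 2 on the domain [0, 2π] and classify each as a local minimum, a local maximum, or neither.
f'(x) = 2*sqrt(2)*cos(x + pi/4) - 1

Solve f'(x) = 0 on [0, 2π]:
  f'(x) = 0 ⇔ -2*sin(x) + 2*cos(x) = 1. Write the left side as R·cos(x + φ) with R = √(2² + 2²) = 2*sqrt(2), cos φ = sqrt(2)/2, sin φ = sqrt(2)/2; then cos(x + φ) = sqrt(2)/4. Solve for x and keep the solutions lying in [0, 2π].
  ⇒ x = atan((-1 + sqrt(7))/(1 + sqrt(7))) ≈ 0.4240, atan((-sqrt(7) - 1)/(1 - sqrt(7))) + pi ≈ 4.2884

f''(x) = -2*sqrt(2)*sin(x + pi/4)
Second-derivative test at each critical point:
  f''(0.4240) = -2.6458 < 0 → local maximum
  f''(4.2884) = 2.6458 > 0 → local minimum

Critical points: x = atan((-1 + sqrt(7))/(1 + sqrt(7))) ≈ 0.4240 (local maximum); x = atan((-sqrt(7) - 1)/(1 - sqrt(7))) + pi ≈ 4.2884 (local minimum)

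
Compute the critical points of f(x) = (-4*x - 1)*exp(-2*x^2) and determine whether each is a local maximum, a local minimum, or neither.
f'(x) = 4*(x*(4*x + 1) - 1)*exp(-2*x^2)

Solve f'(x) = 0:
  f'(x) = (16*x^2 + 4*x - 4)·exp(-2*x^2) and exp(-2*x^2) > 0 for every x, so f'(x) = 0 ⇔ 16*x^2 + 4*x - 4 = 0.
  Factor: 16*x^2 + 4*x - 4 = 4*(4*x^2 + x - 1); 4*x^2 + x - 1 = 0 has no rational roots; quadratic formula: x = (-1 ± √17)/8.
  ⇒ x = -sqrt(17)/8 - 1/8 ≈ -0.6404, -1/8 + sqrt(17)/8 ≈ 0.3904

f''(x) = 4*(-16*x^3 - 4*x^2 + 12*x + 1)*exp(-2*x^2)
Second-derivative test at each critical point:
  f''(-0.6404) = -7.2624 < 0 → local maximum
  f''(0.3904) = 12.1593 > 0 → local minimum

Critical points: x = -sqrt(17)/8 - 1/8 ≈ -0.6404 (local maximum); x = -1/8 + sqrt(17)/8 ≈ 0.3904 (local minimum)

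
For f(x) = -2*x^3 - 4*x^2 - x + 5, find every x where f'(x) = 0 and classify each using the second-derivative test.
f'(x) = -6*x^2 - 8*x - 1

Solve f'(x) = 0:
  6*x^2 + 8*x + 1 = 0 has no rational roots; quadratic formula: x = (-8 ± √40)/12.
  ⇒ x = -2/3 - sqrt(10)/6 ≈ -1.1937, -2/3 + sqrt(10)/6 ≈ -0.1396

f''(x) = -12*x - 8
Second-derivative test at each critical point:
  f''(-1.1937) = 6.3246 > 0 → local minimum
  f''(-0.1396) = -6.3246 < 0 → local maximum

Critical points: x = -2/3 - sqrt(10)/6 ≈ -1.1937 (local minimum); x = -2/3 + sqrt(10)/6 ≈ -0.1396 (local maximum)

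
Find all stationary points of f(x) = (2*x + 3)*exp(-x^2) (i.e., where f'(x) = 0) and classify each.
f'(x) = 2*(-x*(2*x + 3) + 1)*exp(-x^2)

Solve f'(x) = 0:
  f'(x) = (-4*x^2 - 6*x + 2)·exp(-x^2) and exp(-x^2) > 0 for every x, so f'(x) = 0 ⇔ -4*x^2 - 6*x + 2 = 0.
  Factor: -4*x^2 - 6*x + 2 = -2*(2*x^2 + 3*x - 1); 2*x^2 + 3*x - 1 = 0 has no rational roots; quadratic formula: x = (-3 ± √17)/4.
  ⇒ x = -sqrt(17)/4 - 3/4 ≈ -1.7808, -3/4 + sqrt(17)/4 ≈ 0.2808

f''(x) = 2*(2*x^2*(2*x + 3) - 6*x - 3)*exp(-x^2)
Second-derivative test at each critical point:
  f''(-1.7808) = 0.3460 > 0 → local minimum
  f''(0.2808) = -7.6211 < 0 → local maximum

Critical points: x = -sqrt(17)/4 - 3/4 ≈ -1.7808 (local minimum); x = -3/4 + sqrt(17)/4 ≈ 0.2808 (local maximum)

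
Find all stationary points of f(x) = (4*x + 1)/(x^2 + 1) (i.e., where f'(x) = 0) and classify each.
f'(x) = 2*(-2*x^2 - x + 2)/(x^4 + 2*x^2 + 1)

Solve f'(x) = 0:
  f'(x) = -2*(2*x^2 + x - 2)/(x^2 + 1)^2; the denominator is positive wherever f is defined, so f'(x) = 0 ⇔ -4*x^2 - 2*x + 4 = 0.
  Factor: -4*x^2 - 2*x + 4 = -2*(2*x^2 + x - 2); 2*x^2 + x - 2 = 0 has no rational roots; quadratic formula: x = (-1 ± √17)/4.
  ⇒ x = -sqrt(17)/4 - 1/4 ≈ -1.2808, -1/4 + sqrt(17)/4 ≈ 0.7808

f''(x) = 2*(4*x^2*(4*x + 1) - (12*x + 1)*(x^2 + 1))/(x^2 + 1)^3
Second-derivative test at each critical point:
  f''(-1.2808) = 1.1828 > 0 → local minimum
  f''(0.7808) = -3.1828 < 0 → local maximum

Critical points: x = -sqrt(17)/4 - 1/4 ≈ -1.2808 (local minimum); x = -1/4 + sqrt(17)/4 ≈ 0.7808 (local maximum)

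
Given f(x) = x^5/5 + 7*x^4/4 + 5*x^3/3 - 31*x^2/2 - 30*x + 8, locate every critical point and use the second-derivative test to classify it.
f'(x) = x^4 + 7*x^3 + 5*x^2 - 31*x - 30

Solve f'(x) = 0:
  Factor: x^4 + 7*x^3 + 5*x^2 - 31*x - 30 = (x - 2)*(x + 1)*(x + 3)*(x + 5) = 0.
  ⇒ x = -5, -3, -1, 2

f''(x) = 4*x^3 + 21*x^2 + 10*x - 31
Second-derivative test at each critical point:
  f''(-5) = -56 < 0 → local maximum
  f''(-3) = 20 > 0 → local minimum
  f''(-1) = -24 < 0 → local maximum
  f''(2) = 105 > 0 → local minimum

Critical points: x = -5 (local maximum); x = -3 (local minimum); x = -1 (local maximum); x = 2 (local minimum)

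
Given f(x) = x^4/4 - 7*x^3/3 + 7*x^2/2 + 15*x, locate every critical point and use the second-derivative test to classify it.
f'(x) = x^3 - 7*x^2 + 7*x + 15

Solve f'(x) = 0:
  Factor: x^3 - 7*x^2 + 7*x + 15 = (x - 5)*(x - 3)*(x + 1) = 0.
  ⇒ x = -1, 3, 5

f''(x) = 3*x^2 - 14*x + 7
Second-derivative test at each critical point:
  f''(-1) = 24 > 0 → local minimum
  f''(3) = -8 < 0 → local maximum
  f''(5) = 12 > 0 → local minimum

Critical points: x = -1 (local minimum); x = 3 (local maximum); x = 5 (local minimum)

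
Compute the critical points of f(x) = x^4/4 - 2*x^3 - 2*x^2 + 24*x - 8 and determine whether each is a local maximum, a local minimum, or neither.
f'(x) = x^3 - 6*x^2 - 4*x + 24

Solve f'(x) = 0:
  Factor: x^3 - 6*x^2 - 4*x + 24 = (x - 6)*(x - 2)*(x + 2) = 0.
  ⇒ x = -2, 2, 6

f''(x) = 3*x^2 - 12*x - 4
Second-derivative test at each critical point:
  f''(-2) = 32 > 0 → local minimum
  f''(2) = -16 < 0 → local maximum
  f''(6) = 32 > 0 → local minimum

Critical points: x = -2 (local minimum); x = 2 (local maximum); x = 6 (local minimum)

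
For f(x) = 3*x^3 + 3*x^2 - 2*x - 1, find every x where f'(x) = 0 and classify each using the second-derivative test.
f'(x) = 9*x^2 + 6*x - 2

Solve f'(x) = 0:
  9*x^2 + 6*x - 2 = 0 has no rational roots; quadratic formula: x = (-6 ± √108)/18.
  ⇒ x = -sqrt(3)/3 - 1/3 ≈ -0.9107, -1/3 + sqrt(3)/3 ≈ 0.2440

f''(x) = 18*x + 6
Second-derivative test at each critical point:
  f''(-0.9107) = -10.3923 < 0 → local maximum
  f''(0.2440) = 10.3923 > 0 → local minimum

Critical points: x = -sqrt(3)/3 - 1/3 ≈ -0.9107 (local maximum); x = -1/3 + sqrt(3)/3 ≈ 0.2440 (local minimum)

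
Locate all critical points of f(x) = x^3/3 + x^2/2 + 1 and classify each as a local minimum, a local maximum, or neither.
f'(x) = x*(x + 1)

Solve f'(x) = 0:
  Factor: x^2 + x = x*(x + 1) = 0.
  ⇒ x = -1, 0

f''(x) = 2*x + 1
Second-derivative test at each critical point:
  f''(-1) = -1 < 0 → local maximum
  f''(0) = 1 > 0 → local minimum

Critical points: x = -1 (local maximum); x = 0 (local minimum)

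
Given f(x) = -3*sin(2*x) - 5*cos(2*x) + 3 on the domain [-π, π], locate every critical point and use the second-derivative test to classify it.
f'(x) = 10*sin(2*x) - 6*cos(2*x)

Solve f'(x) = 0 on [-π, π]:
  f'(x) = 0 ⇔ -3*cos(2*x) = -5*sin(2*x) ⇔ tan(2*x) = 3/5, i.e. 2*x = arctan(3/5) + nπ; keep the solutions lying in [-π, π].
  ⇒ x = -pi + atan(3/5)/2 ≈ -2.8714, -pi/2 + atan(3/5)/2 ≈ -1.3006, atan(3/5)/2 ≈ 0.2702, atan(3/5)/2 + pi/2 ≈ 1.8410

f''(x) = 12*sin(2*x) + 20*cos(2*x)
Second-derivative test at each critical point:
  f''(-2.8714) = 23.3238 > 0 → local minimum
  f''(-1.3006) = -23.3238 < 0 → local maximum
  f''(0.2702) = 23.3238 > 0 → local minimum
  f''(1.8410) = -23.3238 < 0 → local maximum

Critical points: x = -pi + atan(3/5)/2 ≈ -2.8714 (local minimum); x = -pi/2 + atan(3/5)/2 ≈ -1.3006 (local maximum); x = atan(3/5)/2 ≈ 0.2702 (local minimum); x = atan(3/5)/2 + pi/2 ≈ 1.8410 (local maximum)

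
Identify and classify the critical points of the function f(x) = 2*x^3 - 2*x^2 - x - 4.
f'(x) = 6*x^2 - 4*x - 1

Solve f'(x) = 0:
  6*x^2 - 4*x - 1 = 0 has no rational roots; quadratic formula: x = (4 ± √40)/12.
  ⇒ x = 1/3 - sqrt(10)/6 ≈ -0.1937, 1/3 + sqrt(10)/6 ≈ 0.8604

f''(x) = 12*x - 4
Second-derivative test at each critical point:
  f''(-0.1937) = -6.3246 < 0 → local maximum
  f''(0.8604) = 6.3246 > 0 → local minimum

Critical points: x = 1/3 - sqrt(10)/6 ≈ -0.1937 (local maximum); x = 1/3 + sqrt(10)/6 ≈ 0.8604 (local minimum)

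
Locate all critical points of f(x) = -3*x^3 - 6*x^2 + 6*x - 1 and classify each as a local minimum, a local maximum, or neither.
f'(x) = -9*x^2 - 12*x + 6

Solve f'(x) = 0:
  Factor: -9*x^2 - 12*x + 6 = -3*(3*x^2 + 4*x - 2); 3*x^2 + 4*x - 2 = 0 has no rational roots; quadratic formula: x = (-4 ± √40)/6.
  ⇒ x = -sqrt(10)/3 - 2/3 ≈ -1.7208, -2/3 + sqrt(10)/3 ≈ 0.3874

f''(x) = -18*x - 12
Second-derivative test at each critical point:
  f''(-1.7208) = 18.9737 > 0 → local minimum
  f''(0.3874) = -18.9737 < 0 → local maximum

Critical points: x = -sqrt(10)/3 - 2/3 ≈ -1.7208 (local minimum); x = -2/3 + sqrt(10)/3 ≈ 0.3874 (local maximum)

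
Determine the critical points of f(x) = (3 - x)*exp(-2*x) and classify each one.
f'(x) = (2*x - 7)*exp(-2*x)

Solve f'(x) = 0:
  f'(x) = (2*x - 7)·exp(-2*x) and exp(-2*x) > 0 for every x, so f'(x) = 0 ⇔ 2*x - 7 = 0.
  2*x - 7 = 0.
  ⇒ x = 7/2

f''(x) = 4*(4 - x)*exp(-2*x)
Second-derivative test at each critical point:
  f''(7/2) = 0.0018 > 0 → local minimum

Critical points: x = 7/2 (local minimum)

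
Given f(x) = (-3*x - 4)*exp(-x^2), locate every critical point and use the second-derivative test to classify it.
f'(x) = (2*x*(3*x + 4) - 3)*exp(-x^2)

Solve f'(x) = 0:
  f'(x) = (6*x^2 + 8*x - 3)·exp(-x^2) and exp(-x^2) > 0 for every x, so f'(x) = 0 ⇔ 6*x^2 + 8*x - 3 = 0.
  6*x^2 + 8*x - 3 = 0 has no rational roots; quadratic formula: x = (-8 ± √136)/12.
  ⇒ x = -sqrt(34)/6 - 2/3 ≈ -1.6385, -2/3 + sqrt(34)/6 ≈ 0.3052

f''(x) = 2*(-6*x^3 - 8*x^2 + 9*x + 4)*exp(-x^2)
Second-derivative test at each critical point:
  f''(-1.6385) = -0.7959 < 0 → local maximum
  f''(0.3052) = 10.6250 > 0 → local minimum

Critical points: x = -sqrt(34)/6 - 2/3 ≈ -1.6385 (local maximum); x = -2/3 + sqrt(34)/6 ≈ 0.3052 (local minimum)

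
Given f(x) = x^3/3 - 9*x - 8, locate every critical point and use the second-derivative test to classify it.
f'(x) = x^2 - 9

Solve f'(x) = 0:
  Factor: x^2 - 9 = (x - 3)*(x + 3) = 0.
  ⇒ x = -3, 3

f''(x) = 2*x
Second-derivative test at each critical point:
  f''(-3) = -6 < 0 → local maximum
  f''(3) = 6 > 0 → local minimum

Critical points: x = -3 (local maximum); x = 3 (local minimum)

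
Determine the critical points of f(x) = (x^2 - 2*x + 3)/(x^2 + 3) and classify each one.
f'(x) = 2*(x^2 - 3)/(x^4 + 6*x^2 + 9)

Solve f'(x) = 0:
  f'(x) = 2*(x^2 - 3)/(x^2 + 3)^2; the denominator is positive wherever f is defined, so f'(x) = 0 ⇔ 2*x^2 - 6 = 0.
  Factor: 2*x^2 - 6 = 2*(x^2 - 3); x^2 - 3 = 0 has no rational roots; quadratic formula: x = (0 ± √12)/2.
  ⇒ x = -sqrt(3) ≈ -1.7321, sqrt(3) ≈ 1.7321

f''(x) = 4*x*(9 - x^2)/(x^6 + 9*x^4 + 27*x^2 + 27)
Second-derivative test at each critical point:
  f''(-1.7321) = -0.1925 < 0 → local maximum
  f''(1.7321) = 0.1925 > 0 → local minimum

Critical points: x = -sqrt(3) ≈ -1.7321 (local maximum); x = sqrt(3) ≈ 1.7321 (local minimum)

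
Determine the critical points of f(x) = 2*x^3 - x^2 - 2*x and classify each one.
f'(x) = 6*x^2 - 2*x - 2

Solve f'(x) = 0:
  Factor: 6*x^2 - 2*x - 2 = 2*(3*x^2 - x - 1); 3*x^2 - x - 1 = 0 has no rational roots; quadratic formula: x = (1 ± √13)/6.
  ⇒ x = 1/6 - sqrt(13)/6 ≈ -0.4343, 1/6 + sqrt(13)/6 ≈ 0.7676

f''(x) = 12*x - 2
Second-derivative test at each critical point:
  f''(-0.4343) = -7.2111 < 0 → local maximum
  f''(0.7676) = 7.2111 > 0 → local minimum

Critical points: x = 1/6 - sqrt(13)/6 ≈ -0.4343 (local maximum); x = 1/6 + sqrt(13)/6 ≈ 0.7676 (local minimum)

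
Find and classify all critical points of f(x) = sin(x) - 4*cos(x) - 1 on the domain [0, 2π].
f'(x) = 4*sin(x) + cos(x)

Solve f'(x) = 0 on [0, 2π]:
  f'(x) = 0 ⇔ cos(x) = -4*sin(x) ⇔ tan(x) = -1/4, i.e. x = arctan(-1/4) + nπ; keep the solutions lying in [0, 2π].
  ⇒ x = pi - atan(1/4) ≈ 2.8966, -atan(1/4) + 2*pi ≈ 6.0382

f''(x) = -sin(x) + 4*cos(x)
Second-derivative test at each critical point:
  f''(2.8966) = -4.1231 < 0 → local maximum
  f''(6.0382) = 4.1231 > 0 → local minimum

Critical points: x = pi - atan(1/4) ≈ 2.8966 (local maximum); x = -atan(1/4) + 2*pi ≈ 6.0382 (local minimum)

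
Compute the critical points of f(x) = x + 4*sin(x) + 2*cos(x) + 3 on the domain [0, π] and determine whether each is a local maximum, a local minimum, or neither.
f'(x) = -2*sin(x) + 4*cos(x) + 1

Solve f'(x) = 0 on [0, π]:
  f'(x) = 0 ⇔ -2*sin(x) + 4*cos(x) = -1. Write the left side as R·cos(x + φ) with R = √(4² + 2²) = 2*sqrt(5), cos φ = 2*sqrt(5)/5, sin φ = sqrt(5)/5; then cos(x + φ) = -sqrt(5)/10. Solve for x and keep the solutions lying in [0, π].
  ⇒ x = atan((1 + 2*sqrt(19))/(-2 + sqrt(19))) ≈ 1.3327

f''(x) = -4*sin(x) - 2*cos(x)
Second-derivative test at each critical point:
  f''(1.3327) = -4.3589 < 0 → local maximum

Critical points: x = atan((1 + 2*sqrt(19))/(-2 + sqrt(19))) ≈ 1.3327 (local maximum)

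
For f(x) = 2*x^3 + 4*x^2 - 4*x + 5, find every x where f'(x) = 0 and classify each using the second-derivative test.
f'(x) = 6*x^2 + 8*x - 4

Solve f'(x) = 0:
  Factor: 6*x^2 + 8*x - 4 = 2*(3*x^2 + 4*x - 2); 3*x^2 + 4*x - 2 = 0 has no rational roots; quadratic formula: x = (-4 ± √40)/6.
  ⇒ x = -sqrt(10)/3 - 2/3 ≈ -1.7208, -2/3 + sqrt(10)/3 ≈ 0.3874

f''(x) = 12*x + 8
Second-derivative test at each critical point:
  f''(-1.7208) = -12.6491 < 0 → local maximum
  f''(0.3874) = 12.6491 > 0 → local minimum

Critical points: x = -sqrt(10)/3 - 2/3 ≈ -1.7208 (local maximum); x = -2/3 + sqrt(10)/3 ≈ 0.3874 (local minimum)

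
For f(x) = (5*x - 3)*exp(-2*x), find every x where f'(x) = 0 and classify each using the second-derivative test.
f'(x) = (11 - 10*x)*exp(-2*x)

Solve f'(x) = 0:
  f'(x) = (11 - 10*x)·exp(-2*x) and exp(-2*x) > 0 for every x, so f'(x) = 0 ⇔ 11 - 10*x = 0.
  11 - 10*x = 0.
  ⇒ x = 11/10

f''(x) = 4*(5*x - 8)*exp(-2*x)
Second-derivative test at each critical point:
  f''(11/10) = -1.1080 < 0 → local maximum

Critical points: x = 11/10 (local maximum)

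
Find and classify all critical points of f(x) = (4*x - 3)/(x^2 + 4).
f'(x) = 2*(-2*x^2 + 3*x + 8)/(x^4 + 8*x^2 + 16)

Solve f'(x) = 0:
  f'(x) = -2*(2*x^2 - 3*x - 8)/(x^2 + 4)^2; the denominator is positive wherever f is defined, so f'(x) = 0 ⇔ -4*x^2 + 6*x + 16 = 0.
  Factor: -4*x^2 + 6*x + 16 = -2*(2*x^2 - 3*x - 8); 2*x^2 - 3*x - 8 = 0 has no rational roots; quadratic formula: x = (3 ± √73)/4.
  ⇒ x = 3/4 - sqrt(73)/4 ≈ -1.3860, 3/4 + sqrt(73)/4 ≈ 2.8860

f''(x) = 2*(4*x^2*(4*x - 3) + 3*(1 - 4*x)*(x^2 + 4))/(x^2 + 4)^3
Second-derivative test at each critical point:
  f''(-1.3860) = 0.4874 > 0 → local minimum
  f''(2.8860) = -0.1124 < 0 → local maximum

Critical points: x = 3/4 - sqrt(73)/4 ≈ -1.3860 (local minimum); x = 3/4 + sqrt(73)/4 ≈ 2.8860 (local maximum)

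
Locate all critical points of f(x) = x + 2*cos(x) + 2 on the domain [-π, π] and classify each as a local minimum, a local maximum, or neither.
f'(x) = 1 - 2*sin(x)

Solve f'(x) = 0 on [-π, π]:
  f'(x) = 0 ⇔ sin(x) = 1/2, i.e. x = arcsin(1/2) + 2nπ or x = π − arcsin(1/2) + 2nπ; keep the solutions lying in [-π, π].
  ⇒ x = pi/6 ≈ 0.5236, 5*pi/6 ≈ 2.6180

f''(x) = -2*cos(x)
Second-derivative test at each critical point:
  f''(0.5236) = -1.7321 < 0 → local maximum
  f''(2.6180) = 1.7321 > 0 → local minimum

Critical points: x = pi/6 ≈ 0.5236 (local maximum); x = 5*pi/6 ≈ 2.6180 (local minimum)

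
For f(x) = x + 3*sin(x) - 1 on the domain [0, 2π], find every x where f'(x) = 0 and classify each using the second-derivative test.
f'(x) = 3*cos(x) + 1

Solve f'(x) = 0 on [0, 2π]:
  f'(x) = 0 ⇔ cos(x) = -1/3, i.e. x = ±arccos(-1/3) + 2nπ; keep the solutions lying in [0, 2π].
  ⇒ x = acos(-1/3) ≈ 1.9106, -acos(-1/3) + 2*pi ≈ 4.3726

f''(x) = -3*sin(x)
Second-derivative test at each critical point:
  f''(1.9106) = -2.8284 < 0 → local maximum
  f''(4.3726) = 2.8284 > 0 → local minimum

Critical points: x = acos(-1/3) ≈ 1.9106 (local maximum); x = -acos(-1/3) + 2*pi ≈ 4.3726 (local minimum)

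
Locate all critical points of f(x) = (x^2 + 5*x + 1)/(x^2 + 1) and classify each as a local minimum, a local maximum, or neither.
f'(x) = 5*(1 - x^2)/(x^4 + 2*x^2 + 1)

Solve f'(x) = 0:
  f'(x) = -5*(x - 1)*(x + 1)/(x^2 + 1)^2; the denominator is positive wherever f is defined, so f'(x) = 0 ⇔ 5 - 5*x^2 = 0.
  Factor: 5 - 5*x^2 = -5*(x - 1)*(x + 1) = 0.
  ⇒ x = -1, 1

f''(x) = 10*x*(x^2 - 3)/(x^6 + 3*x^4 + 3*x^2 + 1)
Second-derivative test at each critical point:
  f''(-1) = 5/2 > 0 → local minimum
  f''(1) = -5/2 < 0 → local maximum

Critical points: x = -1 (local minimum); x = 1 (local maximum)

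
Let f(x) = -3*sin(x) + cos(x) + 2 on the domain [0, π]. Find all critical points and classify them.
f'(x) = -sin(x) - 3*cos(x)

Solve f'(x) = 0 on [0, π]:
  f'(x) = 0 ⇔ -3*cos(x) = sin(x) ⇔ tan(x) = -3, i.e. x = arctan(-3) + nπ; keep the solutions lying in [0, π].
  ⇒ x = pi - atan(3) ≈ 1.8925

f''(x) = 3*sin(x) - cos(x)
Second-derivative test at each critical point:
  f''(1.8925) = 3.1623 > 0 → local minimum

Critical points: x = pi - atan(3) ≈ 1.8925 (local minimum)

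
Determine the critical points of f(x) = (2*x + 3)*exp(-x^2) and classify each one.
f'(x) = 2*(-x*(2*x + 3) + 1)*exp(-x^2)

Solve f'(x) = 0:
  f'(x) = (-4*x^2 - 6*x + 2)·exp(-x^2) and exp(-x^2) > 0 for every x, so f'(x) = 0 ⇔ -4*x^2 - 6*x + 2 = 0.
  Factor: -4*x^2 - 6*x + 2 = -2*(2*x^2 + 3*x - 1); 2*x^2 + 3*x - 1 = 0 has no rational roots; quadratic formula: x = (-3 ± √17)/4.
  ⇒ x = -sqrt(17)/4 - 3/4 ≈ -1.7808, -3/4 + sqrt(17)/4 ≈ 0.2808

f''(x) = 2*(2*x^2*(2*x + 3) - 6*x - 3)*exp(-x^2)
Second-derivative test at each critical point:
  f''(-1.7808) = 0.3460 > 0 → local minimum
  f''(0.2808) = -7.6211 < 0 → local maximum

Critical points: x = -sqrt(17)/4 - 3/4 ≈ -1.7808 (local minimum); x = -3/4 + sqrt(17)/4 ≈ 0.2808 (local maximum)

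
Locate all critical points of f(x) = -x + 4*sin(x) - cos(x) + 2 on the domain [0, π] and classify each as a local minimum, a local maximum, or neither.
f'(x) = sin(x) + 4*cos(x) - 1

Solve f'(x) = 0 on [0, π]:
  f'(x) = 0 ⇔ sin(x) + 4*cos(x) = 1. Write the left side as R·cos(x + φ) with R = √(4² + (-1)²) = sqrt(17), cos φ = 4*sqrt(17)/17, sin φ = -sqrt(17)/17; then cos(x + φ) = sqrt(17)/17. Solve for x and keep the solutions lying in [0, π].
  ⇒ x = pi/2 ≈ 1.5708

f''(x) = -4*sin(x) + cos(x)
Second-derivative test at each critical point:
  f''(1.5708) = -4 < 0 → local maximum

Critical points: x = pi/2 ≈ 1.5708 (local maximum)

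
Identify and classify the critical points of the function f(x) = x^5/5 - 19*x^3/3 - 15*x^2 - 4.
f'(x) = x*(x^3 - 19*x - 30)

Solve f'(x) = 0:
  Factor: x^4 - 19*x^2 - 30*x = x*(x - 5)*(x + 2)*(x + 3) = 0.
  ⇒ x = -3, -2, 0, 5

f''(x) = 4*x^3 - 38*x - 30
Second-derivative test at each critical point:
  f''(-3) = -24 < 0 → local maximum
  f''(-2) = 14 > 0 → local minimum
  f''(0) = -30 < 0 → local maximum
  f''(5) = 280 > 0 → local minimum

Critical points: x = -3 (local maximum); x = -2 (local minimum); x = 0 (local maximum); x = 5 (local minimum)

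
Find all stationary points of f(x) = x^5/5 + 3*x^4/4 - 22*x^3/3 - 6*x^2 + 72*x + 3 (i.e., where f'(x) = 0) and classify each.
f'(x) = x^4 + 3*x^3 - 22*x^2 - 12*x + 72

Solve f'(x) = 0:
  Factor: x^4 + 3*x^3 - 22*x^2 - 12*x + 72 = (x - 3)*(x - 2)*(x + 2)*(x + 6) = 0.
  ⇒ x = -6, -2, 2, 3

f''(x) = 4*x^3 + 9*x^2 - 44*x - 12
Second-derivative test at each critical point:
  f''(-6) = -288 < 0 → local maximum
  f''(-2) = 80 > 0 → local minimum
  f''(2) = -32 < 0 → local maximum
  f''(3) = 45 > 0 → local minimum

Critical points: x = -6 (local maximum); x = -2 (local minimum); x = 2 (local maximum); x = 3 (local minimum)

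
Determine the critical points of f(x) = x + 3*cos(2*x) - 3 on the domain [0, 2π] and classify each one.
f'(x) = 1 - 6*sin(2*x)

Solve f'(x) = 0 on [0, 2π]:
  f'(x) = 0 ⇔ sin(2*x) = 1/6, i.e. 2*x = arcsin(1/6) + 2nπ or 2*x = π − arcsin(1/6) + 2nπ; keep the solutions lying in [0, 2π].
  ⇒ x = asin(1/6)/2 ≈ 0.0837, -asin(1/6)/2 + pi/2 ≈ 1.4871, asin(1/6)/2 + pi ≈ 3.2253, -asin(1/6)/2 + 3*pi/2 ≈ 4.6287

f''(x) = -12*cos(2*x)
Second-derivative test at each critical point:
  f''(0.0837) = -11.8322 < 0 → local maximum
  f''(1.4871) = 11.8322 > 0 → local minimum
  f''(3.2253) = -11.8322 < 0 → local maximum
  f''(4.6287) = 11.8322 > 0 → local minimum

Critical points: x = asin(1/6)/2 ≈ 0.0837 (local maximum); x = -asin(1/6)/2 + pi/2 ≈ 1.4871 (local minimum); x = asin(1/6)/2 + pi ≈ 3.2253 (local maximum); x = -asin(1/6)/2 + 3*pi/2 ≈ 4.6287 (local minimum)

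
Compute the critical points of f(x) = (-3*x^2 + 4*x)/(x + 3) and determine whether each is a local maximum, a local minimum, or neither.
f'(x) = 3*(-x^2 - 6*x + 4)/(x^2 + 6*x + 9)

Solve f'(x) = 0:
  f'(x) = -3*(x^2 + 6*x - 4)/(x + 3)^2; the denominator is positive wherever f is defined, so f'(x) = 0 ⇔ -3*x^2 - 18*x + 12 = 0.
  Factor: -3*x^2 - 18*x + 12 = -3*(x^2 + 6*x - 4); x^2 + 6*x - 4 = 0 has no rational roots; quadratic formula: x = (-6 ± √52)/2.
  ⇒ x = -sqrt(13) - 3 ≈ -6.6056, -3 + sqrt(13) ≈ 0.6056

f''(x) = -78/(x^3 + 9*x^2 + 27*x + 27)
Second-derivative test at each critical point:
  f''(-6.6056) = 1.6641 > 0 → local minimum
  f''(0.6056) = -1.6641 < 0 → local maximum

Critical points: x = -sqrt(13) - 3 ≈ -6.6056 (local minimum); x = -3 + sqrt(13) ≈ 0.6056 (local maximum)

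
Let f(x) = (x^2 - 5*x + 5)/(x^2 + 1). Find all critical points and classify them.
f'(x) = (5*x^2 - 8*x - 5)/(x^4 + 2*x^2 + 1)

Solve f'(x) = 0:
  f'(x) = (5*x^2 - 8*x - 5)/(x^2 + 1)^2; the denominator is positive wherever f is defined, so f'(x) = 0 ⇔ 5*x^2 - 8*x - 5 = 0.
  5*x^2 - 8*x - 5 = 0 has no rational roots; quadratic formula: x = (8 ± √164)/10.
  ⇒ x = 4/5 - sqrt(41)/5 ≈ -0.4806, 4/5 + sqrt(41)/5 ≈ 2.0806

f''(x) = 2*(-5*x^3 + 12*x^2 + 15*x - 4)/(x^6 + 3*x^4 + 3*x^2 + 1)
Second-derivative test at each critical point:
  f''(-0.4806) = -8.4510 < 0 → local maximum
  f''(2.0806) = 0.4510 > 0 → local minimum

Critical points: x = 4/5 - sqrt(41)/5 ≈ -0.4806 (local maximum); x = 4/5 + sqrt(41)/5 ≈ 2.0806 (local minimum)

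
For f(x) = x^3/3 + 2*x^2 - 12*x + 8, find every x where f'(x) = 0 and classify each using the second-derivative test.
f'(x) = x^2 + 4*x - 12

Solve f'(x) = 0:
  Factor: x^2 + 4*x - 12 = (x - 2)*(x + 6) = 0.
  ⇒ x = -6, 2

f''(x) = 2*x + 4
Second-derivative test at each critical point:
  f''(-6) = -8 < 0 → local maximum
  f''(2) = 8 > 0 → local minimum

Critical points: x = -6 (local maximum); x = 2 (local minimum)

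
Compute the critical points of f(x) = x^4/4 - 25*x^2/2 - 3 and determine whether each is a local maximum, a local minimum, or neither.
f'(x) = x*(x^2 - 25)

Solve f'(x) = 0:
  Factor: x^3 - 25*x = x*(x - 5)*(x + 5) = 0.
  ⇒ x = -5, 0, 5

f''(x) = 3*x^2 - 25
Second-derivative test at each critical point:
  f''(-5) = 50 > 0 → local minimum
  f''(0) = -25 < 0 → local maximum
  f''(5) = 50 > 0 → local minimum

Critical points: x = -5 (local minimum); x = 0 (local maximum); x = 5 (local minimum)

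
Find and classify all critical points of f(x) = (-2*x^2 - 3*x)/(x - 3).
f'(x) = (-2*x^2 + 12*x + 9)/(x^2 - 6*x + 9)

Solve f'(x) = 0:
  f'(x) = -(2*x^2 - 12*x - 9)/(x - 3)^2; the denominator is positive wherever f is defined, so f'(x) = 0 ⇔ -2*x^2 + 12*x + 9 = 0.
  2*x^2 - 12*x - 9 = 0 has no rational roots; quadratic formula: x = (12 ± √216)/4.
  ⇒ x = 3 - 3*sqrt(6)/2 ≈ -0.6742, 3 + 3*sqrt(6)/2 ≈ 6.6742

f''(x) = -54/(x^3 - 9*x^2 + 27*x - 27)
Second-derivative test at each critical point:
  f''(-0.6742) = 1.0887 > 0 → local minimum
  f''(6.6742) = -1.0887 < 0 → local maximum

Critical points: x = 3 - 3*sqrt(6)/2 ≈ -0.6742 (local minimum); x = 3 + 3*sqrt(6)/2 ≈ 6.6742 (local maximum)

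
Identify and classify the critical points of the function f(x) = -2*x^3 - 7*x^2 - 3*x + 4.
f'(x) = -6*x^2 - 14*x - 3

Solve f'(x) = 0:
  6*x^2 + 14*x + 3 = 0 has no rational roots; quadratic formula: x = (-14 ± √124)/12.
  ⇒ x = -7/6 - sqrt(31)/6 ≈ -2.0946, -7/6 + sqrt(31)/6 ≈ -0.2387

f''(x) = -12*x - 14
Second-derivative test at each critical point:
  f''(-2.0946) = 11.1355 > 0 → local minimum
  f''(-0.2387) = -11.1355 < 0 → local maximum

Critical points: x = -7/6 - sqrt(31)/6 ≈ -2.0946 (local minimum); x = -7/6 + sqrt(31)/6 ≈ -0.2387 (local maximum)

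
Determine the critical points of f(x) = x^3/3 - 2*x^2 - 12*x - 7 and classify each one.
f'(x) = x^2 - 4*x - 12

Solve f'(x) = 0:
  Factor: x^2 - 4*x - 12 = (x - 6)*(x + 2) = 0.
  ⇒ x = -2, 6

f''(x) = 2*x - 4
Second-derivative test at each critical point:
  f''(-2) = -8 < 0 → local maximum
  f''(6) = 8 > 0 → local minimum

Critical points: x = -2 (local maximum); x = 6 (local minimum)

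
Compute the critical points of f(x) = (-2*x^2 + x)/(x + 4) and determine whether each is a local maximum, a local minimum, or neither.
f'(x) = 2*(-x^2 - 8*x + 2)/(x^2 + 8*x + 16)

Solve f'(x) = 0:
  f'(x) = -2*(x^2 + 8*x - 2)/(x + 4)^2; the denominator is positive wherever f is defined, so f'(x) = 0 ⇔ -2*x^2 - 16*x + 4 = 0.
  Factor: -2*x^2 - 16*x + 4 = -2*(x^2 + 8*x - 2); x^2 + 8*x - 2 = 0 has no rational roots; quadratic formula: x = (-8 ± √72)/2.
  ⇒ x = -3*sqrt(2) - 4 ≈ -8.2426, -4 + 3*sqrt(2) ≈ 0.2426

f''(x) = -72/(x^3 + 12*x^2 + 48*x + 64)
Second-derivative test at each critical point:
  f''(-8.2426) = 0.9428 > 0 → local minimum
  f''(0.2426) = -0.9428 < 0 → local maximum

Critical points: x = -3*sqrt(2) - 4 ≈ -8.2426 (local minimum); x = -4 + 3*sqrt(2) ≈ 0.2426 (local maximum)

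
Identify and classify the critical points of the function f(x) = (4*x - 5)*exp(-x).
f'(x) = (9 - 4*x)*exp(-x)

Solve f'(x) = 0:
  f'(x) = (9 - 4*x)·exp(-x) and exp(-x) > 0 for every x, so f'(x) = 0 ⇔ 9 - 4*x = 0.
  9 - 4*x = 0.
  ⇒ x = 9/4

f''(x) = (4*x - 13)*exp(-x)
Second-derivative test at each critical point:
  f''(9/4) = -0.4216 < 0 → local maximum

Critical points: x = 9/4 (local maximum)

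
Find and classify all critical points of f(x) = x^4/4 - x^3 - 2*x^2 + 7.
f'(x) = x*(x^2 - 3*x - 4)

Solve f'(x) = 0:
  Factor: x^3 - 3*x^2 - 4*x = x*(x - 4)*(x + 1) = 0.
  ⇒ x = -1, 0, 4

f''(x) = 3*x^2 - 6*x - 4
Second-derivative test at each critical point:
  f''(-1) = 5 > 0 → local minimum
  f''(0) = -4 < 0 → local maximum
  f''(4) = 20 > 0 → local minimum

Critical points: x = -1 (local minimum); x = 0 (local maximum); x = 4 (local minimum)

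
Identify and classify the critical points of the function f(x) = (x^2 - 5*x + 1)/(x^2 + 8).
f'(x) = (5*x^2 + 14*x - 40)/(x^4 + 16*x^2 + 64)

Solve f'(x) = 0:
  f'(x) = (5*x^2 + 14*x - 40)/(x^2 + 8)^2; the denominator is positive wherever f is defined, so f'(x) = 0 ⇔ 5*x^2 + 14*x - 40 = 0.
  5*x^2 + 14*x - 40 = 0 has no rational roots; quadratic formula: x = (-14 ± √996)/10.
  ⇒ x = -sqrt(249)/5 - 7/5 ≈ -4.5559, -7/5 + sqrt(249)/5 ≈ 1.7559

f''(x) = 2*(-5*x^3 - 21*x^2 + 120*x + 56)/(x^6 + 24*x^4 + 192*x^2 + 512)
Second-derivative test at each critical point:
  f''(-4.5559) = -0.0382 < 0 → local maximum
  f''(1.7559) = 0.2569 > 0 → local minimum

Critical points: x = -sqrt(249)/5 - 7/5 ≈ -4.5559 (local maximum); x = -7/5 + sqrt(249)/5 ≈ 1.7559 (local minimum)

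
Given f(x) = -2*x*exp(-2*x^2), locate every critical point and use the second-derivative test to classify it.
f'(x) = 2*(4*x^2 - 1)*exp(-2*x^2)

Solve f'(x) = 0:
  f'(x) = (8*x^2 - 2)·exp(-2*x^2) and exp(-2*x^2) > 0 for every x, so f'(x) = 0 ⇔ 8*x^2 - 2 = 0.
  Factor: 8*x^2 - 2 = 2*(2*x - 1)*(2*x + 1) = 0.
  ⇒ x = -1/2, 1/2

f''(x) = (-32*x^3 + 24*x)*exp(-2*x^2)
Second-derivative test at each critical point:
  f''(-1/2) = -4.8522 < 0 → local maximum
  f''(1/2) = 4.8522 > 0 → local minimum

Critical points: x = -1/2 (local maximum); x = 1/2 (local minimum)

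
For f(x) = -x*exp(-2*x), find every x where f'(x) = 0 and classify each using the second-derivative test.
f'(x) = (2*x - 1)*exp(-2*x)

Solve f'(x) = 0:
  f'(x) = (2*x - 1)·exp(-2*x) and exp(-2*x) > 0 for every x, so f'(x) = 0 ⇔ 2*x - 1 = 0.
  2*x - 1 = 0.
  ⇒ x = 1/2

f''(x) = 4*(1 - x)*exp(-2*x)
Second-derivative test at each critical point:
  f''(1/2) = 0.7358 > 0 → local minimum

Critical points: x = 1/2 (local minimum)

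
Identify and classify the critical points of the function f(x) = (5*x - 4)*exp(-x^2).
f'(x) = (-2*x*(5*x - 4) + 5)*exp(-x^2)

Solve f'(x) = 0:
  f'(x) = (-10*x^2 + 8*x + 5)·exp(-x^2) and exp(-x^2) > 0 for every x, so f'(x) = 0 ⇔ -10*x^2 + 8*x + 5 = 0.
  10*x^2 - 8*x - 5 = 0 has no rational roots; quadratic formula: x = (8 ± √264)/20.
  ⇒ x = 2/5 - sqrt(66)/10 ≈ -0.4124, 2/5 + sqrt(66)/10 ≈ 1.2124

f''(x) = 2*(2*x^2*(5*x - 4) - 15*x + 4)*exp(-x^2)
Second-derivative test at each critical point:
  f''(-0.4124) = 13.7069 > 0 → local minimum
  f''(1.2124) = -3.7361 < 0 → local maximum

Critical points: x = 2/5 - sqrt(66)/10 ≈ -0.4124 (local minimum); x = 2/5 + sqrt(66)/10 ≈ 1.2124 (local maximum)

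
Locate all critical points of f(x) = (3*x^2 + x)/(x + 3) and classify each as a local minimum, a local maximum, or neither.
f'(x) = 3*(x^2 + 6*x + 1)/(x^2 + 6*x + 9)

Solve f'(x) = 0:
  f'(x) = 3*(x^2 + 6*x + 1)/(x + 3)^2; the denominator is positive wherever f is defined, so f'(x) = 0 ⇔ 3*x^2 + 18*x + 3 = 0.
  Factor: 3*x^2 + 18*x + 3 = 3*(x^2 + 6*x + 1); x^2 + 6*x + 1 = 0 has no rational roots; quadratic formula: x = (-6 ± √32)/2.
  ⇒ x = -3 - 2*sqrt(2) ≈ -5.8284, -3 + 2*sqrt(2) ≈ -0.1716

f''(x) = 48/(x^3 + 9*x^2 + 27*x + 27)
Second-derivative test at each critical point:
  f''(-5.8284) = -2.1213 < 0 → local maximum
  f''(-0.1716) = 2.1213 > 0 → local minimum

Critical points: x = -3 - 2*sqrt(2) ≈ -5.8284 (local maximum); x = -3 + 2*sqrt(2) ≈ -0.1716 (local minimum)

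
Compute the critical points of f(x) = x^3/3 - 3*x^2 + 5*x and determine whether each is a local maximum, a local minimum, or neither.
f'(x) = x^2 - 6*x + 5

Solve f'(x) = 0:
  Factor: x^2 - 6*x + 5 = (x - 5)*(x - 1) = 0.
  ⇒ x = 1, 5

f''(x) = 2*x - 6
Second-derivative test at each critical point:
  f''(1) = -4 < 0 → local maximum
  f''(5) = 4 > 0 → local minimum

Critical points: x = 1 (local maximum); x = 5 (local minimum)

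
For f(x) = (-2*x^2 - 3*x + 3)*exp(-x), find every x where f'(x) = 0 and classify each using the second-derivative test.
f'(x) = (2*x^2 - x - 6)*exp(-x)

Solve f'(x) = 0:
  f'(x) = (2*x^2 - x - 6)·exp(-x) and exp(-x) > 0 for every x, so f'(x) = 0 ⇔ 2*x^2 - x - 6 = 0.
  Factor: 2*x^2 - x - 6 = (x - 2)*(2*x + 3) = 0.
  ⇒ x = -3/2, 2

f''(x) = (-2*x^2 + 5*x + 5)*exp(-x)
Second-derivative test at each critical point:
  f''(-3/2) = -31.3718 < 0 → local maximum
  f''(2) = 0.9473 > 0 → local minimum

Critical points: x = -3/2 (local maximum); x = 2 (local minimum)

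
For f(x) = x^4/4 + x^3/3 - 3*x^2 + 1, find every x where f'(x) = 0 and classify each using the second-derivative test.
f'(x) = x*(x^2 + x - 6)

Solve f'(x) = 0:
  Factor: x^3 + x^2 - 6*x = x*(x - 2)*(x + 3) = 0.
  ⇒ x = -3, 0, 2

f''(x) = 3*x^2 + 2*x - 6
Second-derivative test at each critical point:
  f''(-3) = 15 > 0 → local minimum
  f''(0) = -6 < 0 → local maximum
  f''(2) = 10 > 0 → local minimum

Critical points: x = -3 (local minimum); x = 0 (local maximum); x = 2 (local minimum)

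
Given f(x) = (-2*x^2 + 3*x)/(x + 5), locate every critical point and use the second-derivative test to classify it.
f'(x) = (-2*x^2 - 20*x + 15)/(x^2 + 10*x + 25)

Solve f'(x) = 0:
  f'(x) = -(2*x^2 + 20*x - 15)/(x + 5)^2; the denominator is positive wherever f is defined, so f'(x) = 0 ⇔ -2*x^2 - 20*x + 15 = 0.
  2*x^2 + 20*x - 15 = 0 has no rational roots; quadratic formula: x = (-20 ± √520)/4.
  ⇒ x = -sqrt(130)/2 - 5 ≈ -10.7009, -5 + sqrt(130)/2 ≈ 0.7009

f''(x) = -130/(x^3 + 15*x^2 + 75*x + 125)
Second-derivative test at each critical point:
  f''(-10.7009) = 0.7016 > 0 → local minimum
  f''(0.7009) = -0.7016 < 0 → local maximum

Critical points: x = -sqrt(130)/2 - 5 ≈ -10.7009 (local minimum); x = -5 + sqrt(130)/2 ≈ 0.7009 (local maximum)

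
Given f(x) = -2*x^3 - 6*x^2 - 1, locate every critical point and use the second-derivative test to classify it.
f'(x) = 6*x*(-x - 2)

Solve f'(x) = 0:
  Factor: -6*x^2 - 12*x = -6*x*(x + 2) = 0.
  ⇒ x = -2, 0

f''(x) = -12*x - 12
Second-derivative test at each critical point:
  f''(-2) = 12 > 0 → local minimum
  f''(0) = -12 < 0 → local maximum

Critical points: x = -2 (local minimum); x = 0 (local maximum)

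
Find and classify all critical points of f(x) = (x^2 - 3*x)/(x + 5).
f'(x) = (x^2 + 10*x - 15)/(x^2 + 10*x + 25)

Solve f'(x) = 0:
  f'(x) = (x^2 + 10*x - 15)/(x + 5)^2; the denominator is positive wherever f is defined, so f'(x) = 0 ⇔ x^2 + 10*x - 15 = 0.
  x^2 + 10*x - 15 = 0 has no rational roots; quadratic formula: x = (-10 ± √160)/2.
  ⇒ x = -2*sqrt(10) - 5 ≈ -11.3246, -5 + 2*sqrt(10) ≈ 1.3246

f''(x) = 80/(x^3 + 15*x^2 + 75*x + 125)
Second-derivative test at each critical point:
  f''(-11.3246) = -0.3162 < 0 → local maximum
  f''(1.3246) = 0.3162 > 0 → local minimum

Critical points: x = -2*sqrt(10) - 5 ≈ -11.3246 (local maximum); x = -5 + 2*sqrt(10) ≈ 1.3246 (local minimum)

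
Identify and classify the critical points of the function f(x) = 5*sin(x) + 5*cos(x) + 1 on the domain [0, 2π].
f'(x) = 5*sqrt(2)*cos(x + pi/4)

Solve f'(x) = 0 on [0, 2π]:
  f'(x) = 0 ⇔ 5*cos(x) = 5*sin(x) ⇔ tan(x) = 1, i.e. x = arctan(1) + nπ; keep the solutions lying in [0, 2π].
  ⇒ x = pi/4 ≈ 0.7854, 5*pi/4 ≈ 3.9270

f''(x) = -5*sqrt(2)*sin(x + pi/4)
Second-derivative test at each critical point:
  f''(0.7854) = -7.0711 < 0 → local maximum
  f''(3.9270) = 7.0711 > 0 → local minimum

Critical points: x = pi/4 ≈ 0.7854 (local maximum); x = 5*pi/4 ≈ 3.9270 (local minimum)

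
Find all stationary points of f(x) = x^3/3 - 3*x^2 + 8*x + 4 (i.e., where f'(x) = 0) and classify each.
f'(x) = x^2 - 6*x + 8

Solve f'(x) = 0:
  Factor: x^2 - 6*x + 8 = (x - 4)*(x - 2) = 0.
  ⇒ x = 2, 4

f''(x) = 2*x - 6
Second-derivative test at each critical point:
  f''(2) = -2 < 0 → local maximum
  f''(4) = 2 > 0 → local minimum

Critical points: x = 2 (local maximum); x = 4 (local minimum)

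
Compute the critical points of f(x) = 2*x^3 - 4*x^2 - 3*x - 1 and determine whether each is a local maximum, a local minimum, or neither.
f'(x) = 6*x^2 - 8*x - 3

Solve f'(x) = 0:
  6*x^2 - 8*x - 3 = 0 has no rational roots; quadratic formula: x = (8 ± √136)/12.
  ⇒ x = 2/3 - sqrt(34)/6 ≈ -0.3052, 2/3 + sqrt(34)/6 ≈ 1.6385

f''(x) = 12*x - 8
Second-derivative test at each critical point:
  f''(-0.3052) = -11.6619 < 0 → local maximum
  f''(1.6385) = 11.6619 > 0 → local minimum

Critical points: x = 2/3 - sqrt(34)/6 ≈ -0.3052 (local maximum); x = 2/3 + sqrt(34)/6 ≈ 1.6385 (local minimum)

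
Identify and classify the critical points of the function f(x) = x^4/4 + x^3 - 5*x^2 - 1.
f'(x) = x*(x^2 + 3*x - 10)

Solve f'(x) = 0:
  Factor: x^3 + 3*x^2 - 10*x = x*(x - 2)*(x + 5) = 0.
  ⇒ x = -5, 0, 2

f''(x) = 3*x^2 + 6*x - 10
Second-derivative test at each critical point:
  f''(-5) = 35 > 0 → local minimum
  f''(0) = -10 < 0 → local maximum
  f''(2) = 14 > 0 → local minimum

Critical points: x = -5 (local minimum); x = 0 (local maximum); x = 2 (local minimum)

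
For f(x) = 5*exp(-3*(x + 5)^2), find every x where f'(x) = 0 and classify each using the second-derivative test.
f'(x) = 30*(-x - 5)*exp(-3*(x + 5)^2)

Solve f'(x) = 0:
  f'(x) = (-30*x - 150)·exp(-3*(x + 5)^2) and exp(-3*(x + 5)^2) > 0 for every x, so f'(x) = 0 ⇔ -30*x - 150 = 0.
  Factor: -30*x - 150 = -30*(x + 5) = 0.
  ⇒ x = -5

f''(x) = 30*(6*(x + 5)^2 - 1)*exp(-3*(x + 5)^2)
Second-derivative test at each critical point:
  f''(-5) = -30 < 0 → local maximum

Critical points: x = -5 (local maximum)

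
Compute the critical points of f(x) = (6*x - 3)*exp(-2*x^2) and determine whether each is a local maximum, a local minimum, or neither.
f'(x) = 6*(-2*x*(2*x - 1) + 1)*exp(-2*x^2)

Solve f'(x) = 0:
  f'(x) = (-24*x^2 + 12*x + 6)·exp(-2*x^2) and exp(-2*x^2) > 0 for every x, so f'(x) = 0 ⇔ -24*x^2 + 12*x + 6 = 0.
  Factor: -24*x^2 + 12*x + 6 = -6*(4*x^2 - 2*x - 1); 4*x^2 - 2*x - 1 = 0 has no rational roots; quadratic formula: x = (2 ± √20)/8.
  ⇒ x = 1/4 - sqrt(5)/4 ≈ -0.3090, 1/4 + sqrt(5)/4 ≈ 0.8090

f''(x) = 12*(4*x^2*(2*x - 1) - 6*x + 1)*exp(-2*x^2)
Second-derivative test at each critical point:
  f''(-0.3090) = 22.1678 > 0 → local minimum
  f''(0.8090) = -7.2472 < 0 → local maximum

Critical points: x = 1/4 - sqrt(5)/4 ≈ -0.3090 (local minimum); x = 1/4 + sqrt(5)/4 ≈ 0.8090 (local maximum)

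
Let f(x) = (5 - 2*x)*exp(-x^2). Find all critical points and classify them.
f'(x) = 2*(x*(2*x - 5) - 1)*exp(-x^2)

Solve f'(x) = 0:
  f'(x) = (4*x^2 - 10*x - 2)·exp(-x^2) and exp(-x^2) > 0 for every x, so f'(x) = 0 ⇔ 4*x^2 - 10*x - 2 = 0.
  Factor: 4*x^2 - 10*x - 2 = 2*(2*x^2 - 5*x - 1); 2*x^2 - 5*x - 1 = 0 has no rational roots; quadratic formula: x = (5 ± √33)/4.
  ⇒ x = 5/4 - sqrt(33)/4 ≈ -0.1861, 5/4 + sqrt(33)/4 ≈ 2.6861

f''(x) = 2*(2*x^2*(5 - 2*x) + 6*x - 5)*exp(-x^2)
Second-derivative test at each critical point:
  f''(-0.1861) = -11.0979 < 0 → local maximum
  f''(2.6861) = 0.0084 > 0 → local minimum

Critical points: x = 5/4 - sqrt(33)/4 ≈ -0.1861 (local maximum); x = 5/4 + sqrt(33)/4 ≈ 2.6861 (local minimum)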